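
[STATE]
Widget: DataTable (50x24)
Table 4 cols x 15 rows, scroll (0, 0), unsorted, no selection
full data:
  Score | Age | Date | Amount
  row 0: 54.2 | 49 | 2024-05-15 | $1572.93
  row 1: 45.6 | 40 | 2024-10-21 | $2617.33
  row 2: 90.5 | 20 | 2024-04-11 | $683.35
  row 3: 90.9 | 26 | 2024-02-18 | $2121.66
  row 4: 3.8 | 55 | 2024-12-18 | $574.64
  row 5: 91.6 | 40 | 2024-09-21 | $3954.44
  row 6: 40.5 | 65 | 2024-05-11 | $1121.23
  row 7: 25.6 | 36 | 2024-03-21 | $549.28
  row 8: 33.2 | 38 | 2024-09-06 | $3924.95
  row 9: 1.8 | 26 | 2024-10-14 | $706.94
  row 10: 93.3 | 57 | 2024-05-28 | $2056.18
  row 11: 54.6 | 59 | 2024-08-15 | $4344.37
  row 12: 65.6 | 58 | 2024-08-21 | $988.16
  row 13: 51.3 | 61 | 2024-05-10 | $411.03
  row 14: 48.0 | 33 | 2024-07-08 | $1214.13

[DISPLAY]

Score│Age│Date      │Amount                       
─────┼───┼──────────┼────────                     
54.2 │49 │2024-05-15│$1572.93                     
45.6 │40 │2024-10-21│$2617.33                     
90.5 │20 │2024-04-11│$683.35                      
90.9 │26 │2024-02-18│$2121.66                     
3.8  │55 │2024-12-18│$574.64                      
91.6 │40 │2024-09-21│$3954.44                     
40.5 │65 │2024-05-11│$1121.23                     
25.6 │36 │2024-03-21│$549.28                      
33.2 │38 │2024-09-06│$3924.95                     
1.8  │26 │2024-10-14│$706.94                      
93.3 │57 │2024-05-28│$2056.18                     
54.6 │59 │2024-08-15│$4344.37                     
65.6 │58 │2024-08-21│$988.16                      
51.3 │61 │2024-05-10│$411.03                      
48.0 │33 │2024-07-08│$1214.13                     
                                                  
                                                  
                                                  
                                                  
                                                  
                                                  
                                                  


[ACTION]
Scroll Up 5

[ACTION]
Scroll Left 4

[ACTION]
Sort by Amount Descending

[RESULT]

Score│Age│Date      │Amount ▼                     
─────┼───┼──────────┼────────                     
54.6 │59 │2024-08-15│$4344.37                     
91.6 │40 │2024-09-21│$3954.44                     
33.2 │38 │2024-09-06│$3924.95                     
45.6 │40 │2024-10-21│$2617.33                     
90.9 │26 │2024-02-18│$2121.66                     
93.3 │57 │2024-05-28│$2056.18                     
54.2 │49 │2024-05-15│$1572.93                     
48.0 │33 │2024-07-08│$1214.13                     
40.5 │65 │2024-05-11│$1121.23                     
65.6 │58 │2024-08-21│$988.16                      
1.8  │26 │2024-10-14│$706.94                      
90.5 │20 │2024-04-11│$683.35                      
3.8  │55 │2024-12-18│$574.64                      
25.6 │36 │2024-03-21│$549.28                      
51.3 │61 │2024-05-10│$411.03                      
                                                  
                                                  
                                                  
                                                  
                                                  
                                                  
                                                  


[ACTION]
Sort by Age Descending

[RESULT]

Score│Ag▼│Date      │Amount                       
─────┼───┼──────────┼────────                     
40.5 │65 │2024-05-11│$1121.23                     
51.3 │61 │2024-05-10│$411.03                      
54.6 │59 │2024-08-15│$4344.37                     
65.6 │58 │2024-08-21│$988.16                      
93.3 │57 │2024-05-28│$2056.18                     
3.8  │55 │2024-12-18│$574.64                      
54.2 │49 │2024-05-15│$1572.93                     
91.6 │40 │2024-09-21│$3954.44                     
45.6 │40 │2024-10-21│$2617.33                     
33.2 │38 │2024-09-06│$3924.95                     
25.6 │36 │2024-03-21│$549.28                      
48.0 │33 │2024-07-08│$1214.13                     
90.9 │26 │2024-02-18│$2121.66                     
1.8  │26 │2024-10-14│$706.94                      
90.5 │20 │2024-04-11│$683.35                      
                                                  
                                                  
                                                  
                                                  
                                                  
                                                  
                                                  


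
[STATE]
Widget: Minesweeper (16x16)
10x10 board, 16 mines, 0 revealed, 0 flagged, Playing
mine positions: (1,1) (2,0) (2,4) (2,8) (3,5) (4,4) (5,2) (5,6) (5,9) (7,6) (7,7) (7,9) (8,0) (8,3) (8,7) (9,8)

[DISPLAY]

■■■■■■■■■■      
■■■■■■■■■■      
■■■■■■■■■■      
■■■■■■■■■■      
■■■■■■■■■■      
■■■■■■■■■■      
■■■■■■■■■■      
■■■■■■■■■■      
■■■■■■■■■■      
■■■■■■■■■■      
                
                
                
                
                
                


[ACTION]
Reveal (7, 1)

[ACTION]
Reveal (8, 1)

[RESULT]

■■■■■■■■■■      
■■■■■■■■■■      
■■■■■■■■■■      
■■■■■■■■■■      
■■■■■■■■■■      
■■■■■■■■■■      
■■■■■■■■■■      
■1■■■■■■■■      
■1■■■■■■■■      
■■■■■■■■■■      
                
                
                
                
                
                


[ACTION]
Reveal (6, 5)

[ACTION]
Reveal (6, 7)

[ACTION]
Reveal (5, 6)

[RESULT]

■■■■■■■■■■      
■✹■■■■■■■■      
✹■■■✹■■■✹■      
■■■■■✹■■■■      
■■■■✹■■■■■      
■■✹■■■✹■■✹      
■■■■■2■3■■      
■1■■■■✹✹■✹      
✹1■✹■■■✹■■      
■■■■■■■■✹■      
                
                
                
                
                
                


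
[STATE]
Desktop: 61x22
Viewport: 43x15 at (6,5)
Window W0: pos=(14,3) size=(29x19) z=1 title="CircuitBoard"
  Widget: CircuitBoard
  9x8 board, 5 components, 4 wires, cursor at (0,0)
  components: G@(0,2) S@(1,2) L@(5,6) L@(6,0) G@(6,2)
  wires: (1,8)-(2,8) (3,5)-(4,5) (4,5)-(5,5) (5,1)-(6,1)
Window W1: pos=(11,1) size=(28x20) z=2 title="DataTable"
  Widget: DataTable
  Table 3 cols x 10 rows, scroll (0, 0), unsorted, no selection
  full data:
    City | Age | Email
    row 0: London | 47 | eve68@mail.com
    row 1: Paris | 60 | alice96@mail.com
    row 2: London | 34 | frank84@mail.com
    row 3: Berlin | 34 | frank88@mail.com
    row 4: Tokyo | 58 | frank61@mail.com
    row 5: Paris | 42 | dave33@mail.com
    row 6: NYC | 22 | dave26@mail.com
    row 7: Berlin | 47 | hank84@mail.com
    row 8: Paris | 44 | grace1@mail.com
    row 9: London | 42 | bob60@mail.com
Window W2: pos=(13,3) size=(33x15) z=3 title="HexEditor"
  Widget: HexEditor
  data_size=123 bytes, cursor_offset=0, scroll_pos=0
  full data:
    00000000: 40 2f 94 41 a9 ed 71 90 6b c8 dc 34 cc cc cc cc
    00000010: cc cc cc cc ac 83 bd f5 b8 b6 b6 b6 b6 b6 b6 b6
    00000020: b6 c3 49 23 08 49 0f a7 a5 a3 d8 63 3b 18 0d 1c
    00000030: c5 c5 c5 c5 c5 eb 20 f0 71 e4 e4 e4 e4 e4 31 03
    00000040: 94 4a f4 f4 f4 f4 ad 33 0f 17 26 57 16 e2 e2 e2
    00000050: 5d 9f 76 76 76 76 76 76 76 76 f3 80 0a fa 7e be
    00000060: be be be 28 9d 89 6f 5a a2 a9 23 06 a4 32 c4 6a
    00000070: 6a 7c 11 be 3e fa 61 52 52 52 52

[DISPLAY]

     ┃─┠───────────────────────────────┨   
     ┃L┃00000000  40 2f 94 41 a9 ed 71 ┃   
     ┃P┃00000010  cc cc cc cc ac 83 bd ┃   
     ┃L┃00000020  b6 c3 49 23 08 49 0f ┃   
     ┃B┃00000030  c5 c5 c5 c5 c5 eb 20 ┃   
     ┃T┃00000040  94 4a f4 f4 f4 f4 ad ┃   
     ┃P┃00000050  5d 9f 76 76 76 76 76 ┃   
     ┃N┃00000060  be be be 28 9d 89 6f ┃   
     ┃B┃00000070  6a 7c 11 be 3e fa 61 ┃   
     ┃P┃                               ┃   
     ┃L┃                               ┃   
     ┃ ┃                               ┃   
     ┃ ┗━━━━━━━━━━━━━━━━━━━━━━━━━━━━━━━┛   
     ┃                          ┃   ┃      
     ┃                          ┃   ┃      


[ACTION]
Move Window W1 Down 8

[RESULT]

     ┃C┠───────────────────────────────┨   
     ┃─┃00000000  40 2f 94 41 a9 ed 71 ┃   
     ┃L┃00000010  cc cc cc cc ac 83 bd ┃   
     ┃P┃00000020  b6 c3 49 23 08 49 0f ┃   
     ┃L┃00000030  c5 c5 c5 c5 c5 eb 20 ┃   
     ┃B┃00000040  94 4a f4 f4 f4 f4 ad ┃   
     ┃T┃00000050  5d 9f 76 76 76 76 76 ┃   
     ┃P┃00000060  be be be 28 9d 89 6f ┃   
     ┃N┃00000070  6a 7c 11 be 3e fa 61 ┃   
     ┃B┃                               ┃   
     ┃P┃                               ┃   
     ┃L┃                               ┃   
     ┃ ┗━━━━━━━━━━━━━━━━━━━━━━━━━━━━━━━┛   
     ┃                          ┃   ┃      
     ┃                          ┃   ┃      


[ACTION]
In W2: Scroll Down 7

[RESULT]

     ┃C┠───────────────────────────────┨   
     ┃─┃00000070  6a 7c 11 be 3e fa 61 ┃   
     ┃L┃                               ┃   
     ┃P┃                               ┃   
     ┃L┃                               ┃   
     ┃B┃                               ┃   
     ┃T┃                               ┃   
     ┃P┃                               ┃   
     ┃N┃                               ┃   
     ┃B┃                               ┃   
     ┃P┃                               ┃   
     ┃L┃                               ┃   
     ┃ ┗━━━━━━━━━━━━━━━━━━━━━━━━━━━━━━━┛   
     ┃                          ┃   ┃      
     ┃                          ┃   ┃      


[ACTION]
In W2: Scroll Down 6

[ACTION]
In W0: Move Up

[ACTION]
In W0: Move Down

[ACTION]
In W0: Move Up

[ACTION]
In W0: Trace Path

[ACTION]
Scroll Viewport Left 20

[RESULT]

           ┃C┠─────────────────────────────
           ┃─┃00000070  6a 7c 11 be 3e fa 6
           ┃L┃                             
           ┃P┃                             
           ┃L┃                             
           ┃B┃                             
           ┃T┃                             
           ┃P┃                             
           ┃N┃                             
           ┃B┃                             
           ┃P┃                             
           ┃L┃                             
           ┃ ┗━━━━━━━━━━━━━━━━━━━━━━━━━━━━━
           ┃                          ┃   ┃
           ┃                          ┃   ┃


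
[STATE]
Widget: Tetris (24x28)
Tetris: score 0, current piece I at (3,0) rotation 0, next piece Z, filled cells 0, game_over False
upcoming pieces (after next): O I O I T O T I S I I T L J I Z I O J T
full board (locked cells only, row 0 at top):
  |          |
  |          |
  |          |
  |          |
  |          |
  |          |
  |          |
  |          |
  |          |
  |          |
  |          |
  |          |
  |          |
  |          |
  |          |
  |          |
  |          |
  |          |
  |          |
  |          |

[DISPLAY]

   ████   │Next:        
          │▓▓           
          │ ▓▓          
          │             
          │             
          │             
          │Score:       
          │0            
          │             
          │             
          │             
          │             
          │             
          │             
          │             
          │             
          │             
          │             
          │             
          │             
          │             
          │             
          │             
          │             
          │             
          │             
          │             
          │             


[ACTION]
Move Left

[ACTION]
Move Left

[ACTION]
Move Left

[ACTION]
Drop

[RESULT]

          │Next:        
████      │▓▓           
          │ ▓▓          
          │             
          │             
          │             
          │Score:       
          │0            
          │             
          │             
          │             
          │             
          │             
          │             
          │             
          │             
          │             
          │             
          │             
          │             
          │             
          │             
          │             
          │             
          │             
          │             
          │             
          │             


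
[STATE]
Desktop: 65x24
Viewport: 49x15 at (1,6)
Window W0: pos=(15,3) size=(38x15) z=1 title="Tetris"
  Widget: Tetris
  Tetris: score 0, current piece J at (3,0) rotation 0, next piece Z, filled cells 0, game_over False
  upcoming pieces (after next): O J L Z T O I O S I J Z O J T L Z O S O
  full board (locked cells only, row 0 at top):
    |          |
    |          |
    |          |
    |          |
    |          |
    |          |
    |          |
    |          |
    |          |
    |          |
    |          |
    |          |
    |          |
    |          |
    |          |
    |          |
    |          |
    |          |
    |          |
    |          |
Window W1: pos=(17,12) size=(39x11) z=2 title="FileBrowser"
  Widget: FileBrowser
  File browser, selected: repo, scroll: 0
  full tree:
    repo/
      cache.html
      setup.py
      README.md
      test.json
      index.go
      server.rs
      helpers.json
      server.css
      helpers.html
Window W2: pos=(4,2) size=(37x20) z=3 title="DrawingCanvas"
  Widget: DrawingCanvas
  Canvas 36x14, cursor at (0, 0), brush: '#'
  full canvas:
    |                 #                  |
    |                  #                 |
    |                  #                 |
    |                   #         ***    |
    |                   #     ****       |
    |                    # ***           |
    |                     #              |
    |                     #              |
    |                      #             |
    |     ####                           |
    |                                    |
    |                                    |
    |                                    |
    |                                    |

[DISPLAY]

   ┃                  #                ┃         
   ┃                  #                ┃         
   ┃                   #         ***   ┃         
   ┃                   #     ****      ┃         
   ┃                    # ***          ┃         
   ┃                     #             ┃         
   ┃                     #             ┃━━━━━━━━━
   ┃                      #            ┃         
   ┃     ####                          ┃─────────
   ┃                                   ┃         
   ┃                                   ┃         
   ┃                                   ┃         
   ┃                                   ┃         
   ┃                                   ┃         
   ┃                                   ┃         


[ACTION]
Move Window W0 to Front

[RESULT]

   ┃          ┃          │Next:                  
   ┃          ┃          │▓▓                     
   ┃          ┃          │ ▓▓                    
   ┃          ┃          │                       
   ┃          ┃          │                       
   ┃          ┃          │                       
   ┃          ┃          │Score:                 
   ┃          ┃          │0                      
   ┃     #### ┃          │                       
   ┃          ┃          │                       
   ┃          ┃          │                       
   ┃          ┗━━━━━━━━━━━━━━━━━━━━━━━━━━━━━━━━━━
   ┃                                   ┃         
   ┃                                   ┃         
   ┃                                   ┃         


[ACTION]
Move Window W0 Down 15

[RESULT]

   ┃                  #                ┃         
   ┃                  #                ┃         
   ┃                   #         ***   ┃         
   ┃          ┏━━━━━━━━━━━━━━━━━━━━━━━━━━━━━━━━━━
   ┃          ┃ Tetris                           
   ┃          ┠──────────────────────────────────
   ┃          ┃          │Next:                  
   ┃          ┃          │▓▓                     
   ┃     #### ┃          │ ▓▓                    
   ┃          ┃          │                       
   ┃          ┃          │                       
   ┃          ┃          │                       
   ┃          ┃          │Score:                 
   ┃          ┃          │0                      
   ┃          ┃          │                       


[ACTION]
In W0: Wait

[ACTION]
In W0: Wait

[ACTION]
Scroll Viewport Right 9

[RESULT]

             #                ┃                  
             #                ┃                  
              #         ***   ┃                  
     ┏━━━━━━━━━━━━━━━━━━━━━━━━━━━━━━━━━━━━┓      
     ┃ Tetris                             ┃      
     ┠────────────────────────────────────┨      
     ┃          │Next:                    ┃━━┓   
     ┃          │▓▓                       ┃  ┃   
#### ┃          │ ▓▓                      ┃──┨   
     ┃          │                         ┃  ┃   
     ┃          │                         ┃  ┃   
     ┃          │                         ┃  ┃   
     ┃          │Score:                   ┃  ┃   
     ┃          │0                        ┃  ┃   
     ┃          │                         ┃  ┃   


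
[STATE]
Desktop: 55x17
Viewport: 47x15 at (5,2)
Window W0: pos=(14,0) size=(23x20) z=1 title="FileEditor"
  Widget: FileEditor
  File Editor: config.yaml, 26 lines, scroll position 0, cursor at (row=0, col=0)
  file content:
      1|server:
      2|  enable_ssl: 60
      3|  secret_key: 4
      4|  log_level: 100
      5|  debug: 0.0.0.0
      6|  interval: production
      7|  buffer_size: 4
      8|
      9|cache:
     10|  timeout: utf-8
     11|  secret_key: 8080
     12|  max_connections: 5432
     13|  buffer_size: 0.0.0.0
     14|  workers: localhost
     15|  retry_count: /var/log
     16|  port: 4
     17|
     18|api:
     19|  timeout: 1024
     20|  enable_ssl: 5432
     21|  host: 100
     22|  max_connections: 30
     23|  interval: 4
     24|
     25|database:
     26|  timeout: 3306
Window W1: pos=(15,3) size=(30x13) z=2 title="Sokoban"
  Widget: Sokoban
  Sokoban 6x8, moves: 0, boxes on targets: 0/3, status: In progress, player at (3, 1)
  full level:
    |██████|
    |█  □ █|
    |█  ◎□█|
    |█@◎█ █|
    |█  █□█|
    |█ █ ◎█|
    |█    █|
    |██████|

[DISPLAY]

         ┠─────────────────────┨               
         ┃┏━━━━━━━━━━━━━━━━━━━━━━━━━━━━┓       
         ┃┃ Sokoban                    ┃       
         ┃┠────────────────────────────┨       
         ┃┃██████                      ┃       
         ┃┃█  □ █                      ┃       
         ┃┃█  ◎□█                      ┃       
         ┃┃█@◎█ █                      ┃       
         ┃┃█  █□█                      ┃       
         ┃┃█ █ ◎█                      ┃       
         ┃┃█    █                      ┃       
         ┃┃██████                      ┃       
         ┃┃Moves: 0  0/3               ┃       
         ┃┗━━━━━━━━━━━━━━━━━━━━━━━━━━━━┛       
         ┃  workers: localhost░┃               


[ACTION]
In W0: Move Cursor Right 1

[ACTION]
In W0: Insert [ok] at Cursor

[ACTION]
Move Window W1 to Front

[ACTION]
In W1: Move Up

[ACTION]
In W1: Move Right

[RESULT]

         ┠─────────────────────┨               
         ┃┏━━━━━━━━━━━━━━━━━━━━━━━━━━━━┓       
         ┃┃ Sokoban                    ┃       
         ┃┠────────────────────────────┨       
         ┃┃██████                      ┃       
         ┃┃█  □ █                      ┃       
         ┃┃█ @◎□█                      ┃       
         ┃┃█ ◎█ █                      ┃       
         ┃┃█  █□█                      ┃       
         ┃┃█ █ ◎█                      ┃       
         ┃┃█    █                      ┃       
         ┃┃██████                      ┃       
         ┃┃Moves: 2  0/3               ┃       
         ┃┗━━━━━━━━━━━━━━━━━━━━━━━━━━━━┛       
         ┃  workers: localhost░┃               


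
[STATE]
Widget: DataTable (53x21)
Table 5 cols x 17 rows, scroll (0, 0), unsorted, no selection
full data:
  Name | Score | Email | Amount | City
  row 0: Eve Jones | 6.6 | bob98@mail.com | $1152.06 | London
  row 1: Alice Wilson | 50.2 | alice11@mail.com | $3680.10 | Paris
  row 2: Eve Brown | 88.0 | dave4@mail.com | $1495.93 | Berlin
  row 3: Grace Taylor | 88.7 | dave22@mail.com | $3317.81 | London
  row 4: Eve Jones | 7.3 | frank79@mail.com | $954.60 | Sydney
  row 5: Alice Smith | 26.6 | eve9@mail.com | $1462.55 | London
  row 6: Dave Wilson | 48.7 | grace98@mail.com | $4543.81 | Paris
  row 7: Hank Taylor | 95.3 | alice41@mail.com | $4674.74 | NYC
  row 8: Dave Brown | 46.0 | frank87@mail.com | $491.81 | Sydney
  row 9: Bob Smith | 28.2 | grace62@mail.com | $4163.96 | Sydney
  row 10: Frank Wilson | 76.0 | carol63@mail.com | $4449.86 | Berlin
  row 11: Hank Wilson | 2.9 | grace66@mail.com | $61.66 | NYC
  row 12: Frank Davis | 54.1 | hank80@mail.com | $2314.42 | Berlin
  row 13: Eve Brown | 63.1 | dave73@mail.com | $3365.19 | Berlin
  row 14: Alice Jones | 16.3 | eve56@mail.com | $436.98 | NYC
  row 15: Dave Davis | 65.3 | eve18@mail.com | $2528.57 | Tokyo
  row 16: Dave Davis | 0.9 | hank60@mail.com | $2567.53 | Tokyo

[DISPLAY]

Name        │Score│Email           │Amount  │City    
────────────┼─────┼────────────────┼────────┼──────  
Eve Jones   │6.6  │bob98@mail.com  │$1152.06│London  
Alice Wilson│50.2 │alice11@mail.com│$3680.10│Paris   
Eve Brown   │88.0 │dave4@mail.com  │$1495.93│Berlin  
Grace Taylor│88.7 │dave22@mail.com │$3317.81│London  
Eve Jones   │7.3  │frank79@mail.com│$954.60 │Sydney  
Alice Smith │26.6 │eve9@mail.com   │$1462.55│London  
Dave Wilson │48.7 │grace98@mail.com│$4543.81│Paris   
Hank Taylor │95.3 │alice41@mail.com│$4674.74│NYC     
Dave Brown  │46.0 │frank87@mail.com│$491.81 │Sydney  
Bob Smith   │28.2 │grace62@mail.com│$4163.96│Sydney  
Frank Wilson│76.0 │carol63@mail.com│$4449.86│Berlin  
Hank Wilson │2.9  │grace66@mail.com│$61.66  │NYC     
Frank Davis │54.1 │hank80@mail.com │$2314.42│Berlin  
Eve Brown   │63.1 │dave73@mail.com │$3365.19│Berlin  
Alice Jones │16.3 │eve56@mail.com  │$436.98 │NYC     
Dave Davis  │65.3 │eve18@mail.com  │$2528.57│Tokyo   
Dave Davis  │0.9  │hank60@mail.com │$2567.53│Tokyo   
                                                     
                                                     


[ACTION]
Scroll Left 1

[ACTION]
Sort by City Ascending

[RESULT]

Name        │Score│Email           │Amount  │City ▲  
────────────┼─────┼────────────────┼────────┼──────  
Eve Brown   │88.0 │dave4@mail.com  │$1495.93│Berlin  
Frank Wilson│76.0 │carol63@mail.com│$4449.86│Berlin  
Frank Davis │54.1 │hank80@mail.com │$2314.42│Berlin  
Eve Brown   │63.1 │dave73@mail.com │$3365.19│Berlin  
Eve Jones   │6.6  │bob98@mail.com  │$1152.06│London  
Grace Taylor│88.7 │dave22@mail.com │$3317.81│London  
Alice Smith │26.6 │eve9@mail.com   │$1462.55│London  
Hank Taylor │95.3 │alice41@mail.com│$4674.74│NYC     
Hank Wilson │2.9  │grace66@mail.com│$61.66  │NYC     
Alice Jones │16.3 │eve56@mail.com  │$436.98 │NYC     
Alice Wilson│50.2 │alice11@mail.com│$3680.10│Paris   
Dave Wilson │48.7 │grace98@mail.com│$4543.81│Paris   
Eve Jones   │7.3  │frank79@mail.com│$954.60 │Sydney  
Dave Brown  │46.0 │frank87@mail.com│$491.81 │Sydney  
Bob Smith   │28.2 │grace62@mail.com│$4163.96│Sydney  
Dave Davis  │65.3 │eve18@mail.com  │$2528.57│Tokyo   
Dave Davis  │0.9  │hank60@mail.com │$2567.53│Tokyo   
                                                     
                                                     


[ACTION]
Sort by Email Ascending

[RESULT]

Name        │Score│Email          ▲│Amount  │City    
────────────┼─────┼────────────────┼────────┼──────  
Alice Wilson│50.2 │alice11@mail.com│$3680.10│Paris   
Hank Taylor │95.3 │alice41@mail.com│$4674.74│NYC     
Eve Jones   │6.6  │bob98@mail.com  │$1152.06│London  
Frank Wilson│76.0 │carol63@mail.com│$4449.86│Berlin  
Grace Taylor│88.7 │dave22@mail.com │$3317.81│London  
Eve Brown   │88.0 │dave4@mail.com  │$1495.93│Berlin  
Eve Brown   │63.1 │dave73@mail.com │$3365.19│Berlin  
Dave Davis  │65.3 │eve18@mail.com  │$2528.57│Tokyo   
Alice Jones │16.3 │eve56@mail.com  │$436.98 │NYC     
Alice Smith │26.6 │eve9@mail.com   │$1462.55│London  
Eve Jones   │7.3  │frank79@mail.com│$954.60 │Sydney  
Dave Brown  │46.0 │frank87@mail.com│$491.81 │Sydney  
Bob Smith   │28.2 │grace62@mail.com│$4163.96│Sydney  
Hank Wilson │2.9  │grace66@mail.com│$61.66  │NYC     
Dave Wilson │48.7 │grace98@mail.com│$4543.81│Paris   
Dave Davis  │0.9  │hank60@mail.com │$2567.53│Tokyo   
Frank Davis │54.1 │hank80@mail.com │$2314.42│Berlin  
                                                     
                                                     


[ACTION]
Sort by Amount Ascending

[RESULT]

Name        │Score│Email           │Amount ▲│City    
────────────┼─────┼────────────────┼────────┼──────  
Hank Wilson │2.9  │grace66@mail.com│$61.66  │NYC     
Alice Jones │16.3 │eve56@mail.com  │$436.98 │NYC     
Dave Brown  │46.0 │frank87@mail.com│$491.81 │Sydney  
Eve Jones   │7.3  │frank79@mail.com│$954.60 │Sydney  
Eve Jones   │6.6  │bob98@mail.com  │$1152.06│London  
Alice Smith │26.6 │eve9@mail.com   │$1462.55│London  
Eve Brown   │88.0 │dave4@mail.com  │$1495.93│Berlin  
Frank Davis │54.1 │hank80@mail.com │$2314.42│Berlin  
Dave Davis  │65.3 │eve18@mail.com  │$2528.57│Tokyo   
Dave Davis  │0.9  │hank60@mail.com │$2567.53│Tokyo   
Grace Taylor│88.7 │dave22@mail.com │$3317.81│London  
Eve Brown   │63.1 │dave73@mail.com │$3365.19│Berlin  
Alice Wilson│50.2 │alice11@mail.com│$3680.10│Paris   
Bob Smith   │28.2 │grace62@mail.com│$4163.96│Sydney  
Frank Wilson│76.0 │carol63@mail.com│$4449.86│Berlin  
Dave Wilson │48.7 │grace98@mail.com│$4543.81│Paris   
Hank Taylor │95.3 │alice41@mail.com│$4674.74│NYC     
                                                     
                                                     


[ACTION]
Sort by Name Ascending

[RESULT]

Name       ▲│Score│Email           │Amount  │City    
────────────┼─────┼────────────────┼────────┼──────  
Alice Jones │16.3 │eve56@mail.com  │$436.98 │NYC     
Alice Smith │26.6 │eve9@mail.com   │$1462.55│London  
Alice Wilson│50.2 │alice11@mail.com│$3680.10│Paris   
Bob Smith   │28.2 │grace62@mail.com│$4163.96│Sydney  
Dave Brown  │46.0 │frank87@mail.com│$491.81 │Sydney  
Dave Davis  │65.3 │eve18@mail.com  │$2528.57│Tokyo   
Dave Davis  │0.9  │hank60@mail.com │$2567.53│Tokyo   
Dave Wilson │48.7 │grace98@mail.com│$4543.81│Paris   
Eve Brown   │88.0 │dave4@mail.com  │$1495.93│Berlin  
Eve Brown   │63.1 │dave73@mail.com │$3365.19│Berlin  
Eve Jones   │7.3  │frank79@mail.com│$954.60 │Sydney  
Eve Jones   │6.6  │bob98@mail.com  │$1152.06│London  
Frank Davis │54.1 │hank80@mail.com │$2314.42│Berlin  
Frank Wilson│76.0 │carol63@mail.com│$4449.86│Berlin  
Grace Taylor│88.7 │dave22@mail.com │$3317.81│London  
Hank Taylor │95.3 │alice41@mail.com│$4674.74│NYC     
Hank Wilson │2.9  │grace66@mail.com│$61.66  │NYC     
                                                     
                                                     


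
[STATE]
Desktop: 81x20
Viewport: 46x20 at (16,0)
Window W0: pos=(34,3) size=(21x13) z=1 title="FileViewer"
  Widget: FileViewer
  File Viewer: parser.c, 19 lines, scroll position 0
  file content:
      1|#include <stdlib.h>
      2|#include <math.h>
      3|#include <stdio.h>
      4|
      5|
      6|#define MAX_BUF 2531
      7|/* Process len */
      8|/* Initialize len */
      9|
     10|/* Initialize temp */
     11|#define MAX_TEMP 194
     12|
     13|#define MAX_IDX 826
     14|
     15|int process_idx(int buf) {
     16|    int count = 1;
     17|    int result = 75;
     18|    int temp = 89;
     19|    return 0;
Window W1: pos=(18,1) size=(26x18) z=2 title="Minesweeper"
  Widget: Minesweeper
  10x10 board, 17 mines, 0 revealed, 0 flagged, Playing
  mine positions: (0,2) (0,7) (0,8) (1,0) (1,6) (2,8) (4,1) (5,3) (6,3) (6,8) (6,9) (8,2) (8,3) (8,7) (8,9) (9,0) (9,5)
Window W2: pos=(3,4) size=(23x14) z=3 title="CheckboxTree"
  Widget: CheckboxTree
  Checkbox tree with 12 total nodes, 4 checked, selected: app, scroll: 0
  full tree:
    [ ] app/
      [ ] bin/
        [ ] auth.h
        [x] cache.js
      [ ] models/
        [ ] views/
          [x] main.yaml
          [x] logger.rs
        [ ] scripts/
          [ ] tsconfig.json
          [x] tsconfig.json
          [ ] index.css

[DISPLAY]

                                              
  ┏━━━━━━━━━━━━━━━━━━━━━━━━┓                  
  ┃ Minesweeper            ┃                  
  ┠────────────────────────┨━━━━━━━━━━┓       
━━━━━━━━━┓■■■              ┃er        ┃       
e        ┃■■■              ┃──────────┨       
─────────┨■■■              ┃<stdlib.h▲┃       
         ┃■■■              ┃<math.h> █┃       
         ┃■■■              ┃<stdio.h>░┃       
h.h      ┃■■■              ┃         ░┃       
he.js    ┃■■■              ┃         ░┃       
s/       ┃■■■              ┃AX_BUF 25░┃       
ws/      ┃■■■              ┃s len */ ░┃       
ain.yaml ┃■■■              ┃lize len ░┃       
ogger.rs ┃                 ┃         ▼┃       
ipts/    ┃                 ┃━━━━━━━━━━┛       
sconfig.j┃                 ┃                  
━━━━━━━━━┛                 ┃                  
  ┗━━━━━━━━━━━━━━━━━━━━━━━━┛                  
                                              


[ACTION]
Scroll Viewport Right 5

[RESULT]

                                              
━━━━━━━━━━━━━━━━━━━━━━┓                       
inesweeper            ┃                       
──────────────────────┨━━━━━━━━━━┓            
━━━━┓■■■              ┃er        ┃            
    ┃■■■              ┃──────────┨            
────┨■■■              ┃<stdlib.h▲┃            
    ┃■■■              ┃<math.h> █┃            
    ┃■■■              ┃<stdio.h>░┃            
    ┃■■■              ┃         ░┃            
    ┃■■■              ┃         ░┃            
    ┃■■■              ┃AX_BUF 25░┃            
    ┃■■■              ┃s len */ ░┃            
aml ┃■■■              ┃lize len ░┃            
.rs ┃                 ┃         ▼┃            
    ┃                 ┃━━━━━━━━━━┛            
ig.j┃                 ┃                       
━━━━┛                 ┃                       
━━━━━━━━━━━━━━━━━━━━━━┛                       
                                              


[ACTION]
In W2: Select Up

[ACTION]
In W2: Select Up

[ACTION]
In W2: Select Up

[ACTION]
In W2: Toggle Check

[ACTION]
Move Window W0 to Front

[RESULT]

                                              
━━━━━━━━━━━━━━━━━━━━━━┓                       
inesweeper            ┃                       
─────────────┏━━━━━━━━━━━━━━━━━━━┓            
━━━━┓■■■     ┃ FileViewer        ┃            
    ┃■■■     ┠───────────────────┨            
────┨■■■     ┃#include <stdlib.h▲┃            
    ┃■■■     ┃#include <math.h> █┃            
    ┃■■■     ┃#include <stdio.h>░┃            
    ┃■■■     ┃                  ░┃            
    ┃■■■     ┃                  ░┃            
    ┃■■■     ┃#define MAX_BUF 25░┃            
    ┃■■■     ┃/* Process len */ ░┃            
aml ┃■■■     ┃/* Initialize len ░┃            
.rs ┃        ┃                  ▼┃            
    ┃        ┗━━━━━━━━━━━━━━━━━━━┛            
ig.j┃                 ┃                       
━━━━┛                 ┃                       
━━━━━━━━━━━━━━━━━━━━━━┛                       
                                              


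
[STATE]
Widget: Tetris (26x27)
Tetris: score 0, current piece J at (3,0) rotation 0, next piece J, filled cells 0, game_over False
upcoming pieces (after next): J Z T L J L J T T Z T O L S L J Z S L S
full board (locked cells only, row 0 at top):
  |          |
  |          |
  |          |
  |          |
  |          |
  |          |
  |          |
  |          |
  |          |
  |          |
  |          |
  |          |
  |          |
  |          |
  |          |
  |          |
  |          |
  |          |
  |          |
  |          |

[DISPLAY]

   █      │Next:          
   ███    │█              
          │███            
          │               
          │               
          │               
          │Score:         
          │0              
          │               
          │               
          │               
          │               
          │               
          │               
          │               
          │               
          │               
          │               
          │               
          │               
          │               
          │               
          │               
          │               
          │               
          │               
          │               


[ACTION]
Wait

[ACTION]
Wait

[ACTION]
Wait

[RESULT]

          │Next:          
          │█              
          │███            
   █      │               
   ███    │               
          │               
          │Score:         
          │0              
          │               
          │               
          │               
          │               
          │               
          │               
          │               
          │               
          │               
          │               
          │               
          │               
          │               
          │               
          │               
          │               
          │               
          │               
          │               


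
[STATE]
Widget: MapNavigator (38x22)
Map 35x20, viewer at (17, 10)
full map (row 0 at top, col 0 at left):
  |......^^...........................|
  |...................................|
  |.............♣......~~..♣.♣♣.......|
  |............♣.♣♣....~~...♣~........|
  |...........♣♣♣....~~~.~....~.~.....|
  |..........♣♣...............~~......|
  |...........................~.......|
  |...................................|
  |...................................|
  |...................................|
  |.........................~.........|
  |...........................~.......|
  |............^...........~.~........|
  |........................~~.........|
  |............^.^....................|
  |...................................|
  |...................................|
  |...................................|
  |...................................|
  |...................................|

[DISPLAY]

                                      
  ......^^........................... 
  ................................... 
  .............♣......~~..♣.♣♣....... 
  ............♣.♣♣....~~...♣~........ 
  ...........♣♣♣....~~~.~....~.~..... 
  ..........♣♣...............~~...... 
  ...........................~....... 
  ................................... 
  ................................... 
  ................................... 
  .................@.......~......... 
  ...........................~....... 
  ............^...........~.~........ 
  ........................~~......... 
  ............^.^.................... 
  ................................... 
  ................................... 
  ................................... 
  ................................... 
  ................................... 
                                      


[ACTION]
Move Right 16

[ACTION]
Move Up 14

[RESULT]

                                      
                                      
                                      
                                      
                                      
                                      
                                      
                                      
                                      
                                      
                                      
...................@.                 
.....................                 
......~~..♣.♣♣.......                 
♣♣....~~...♣~........                 
....~~~.~....~.~.....                 
.............~~......                 
.............~.......                 
.....................                 
.....................                 
.....................                 
...........~.........                 


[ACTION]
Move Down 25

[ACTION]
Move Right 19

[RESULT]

....................                  
....................                  
..........~.........                  
............~.......                  
.........~.~........                  
.........~~.........                  
....................                  
....................                  
....................                  
....................                  
....................                  
...................@                  
                                      
                                      
                                      
                                      
                                      
                                      
                                      
                                      
                                      
                                      
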